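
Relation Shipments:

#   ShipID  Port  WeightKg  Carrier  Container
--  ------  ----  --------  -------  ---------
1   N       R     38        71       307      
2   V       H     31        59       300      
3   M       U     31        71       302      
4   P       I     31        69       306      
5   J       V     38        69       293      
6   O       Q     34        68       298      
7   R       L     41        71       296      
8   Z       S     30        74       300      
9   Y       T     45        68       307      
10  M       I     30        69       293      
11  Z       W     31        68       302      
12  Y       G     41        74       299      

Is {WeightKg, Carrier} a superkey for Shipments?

All 12 rows have distinct {WeightKg, Carrier} values, so {WeightKg, Carrier} → (all attributes) holds and {WeightKg, Carrier} is a superkey.

Yes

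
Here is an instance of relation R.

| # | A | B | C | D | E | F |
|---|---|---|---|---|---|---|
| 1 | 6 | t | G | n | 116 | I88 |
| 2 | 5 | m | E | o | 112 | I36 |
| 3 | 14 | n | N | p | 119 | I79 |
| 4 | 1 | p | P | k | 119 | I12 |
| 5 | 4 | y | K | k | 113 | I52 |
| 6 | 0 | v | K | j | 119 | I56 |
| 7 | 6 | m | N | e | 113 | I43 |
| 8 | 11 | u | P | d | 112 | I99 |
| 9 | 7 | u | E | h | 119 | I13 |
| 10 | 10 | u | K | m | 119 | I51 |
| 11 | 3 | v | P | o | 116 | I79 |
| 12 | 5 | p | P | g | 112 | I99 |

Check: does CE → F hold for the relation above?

(C=G, E=116): row 1 → F = I88 ✓
(C=E, E=112): row 2 → F = I36 ✓
(C=N, E=119): row 3 → F = I79 ✓
(C=P, E=119): row 4 → F = I12 ✓
(C=K, E=113): row 5 → F = I52 ✓
(C=K, E=119): rows 6, 10 → F takes values {I56, I51} — violation
(C=N, E=113): row 7 → F = I43 ✓
(C=P, E=112): rows 8, 12 → F = I99, I99 ✓
(C=E, E=119): row 9 → F = I13 ✓
(C=P, E=116): row 11 → F = I79 ✓
Two rows agree on CE but differ on F, so CE → F does not hold.

No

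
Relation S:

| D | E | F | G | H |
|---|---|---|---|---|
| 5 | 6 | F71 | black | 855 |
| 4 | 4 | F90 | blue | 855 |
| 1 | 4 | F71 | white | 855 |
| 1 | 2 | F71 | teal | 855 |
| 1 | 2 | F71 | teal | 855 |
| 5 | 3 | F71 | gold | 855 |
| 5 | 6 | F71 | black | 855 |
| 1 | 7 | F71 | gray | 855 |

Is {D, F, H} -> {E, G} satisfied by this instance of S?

(D=5, F=F71, H=855): 3 rows → {E,G} takes values {(6, black), (3, gold)} — violation
(D=4, F=F90, H=855): 1 row → {E,G} = (4, blue) ✓
(D=1, F=F71, H=855): 4 rows → {E,G} takes values {(4, white), (2, teal), (7, gray)} — violation
Two rows agree on {D, F, H} but differ on {E, G}, so {D, F, H} -> {E, G} does not hold.

No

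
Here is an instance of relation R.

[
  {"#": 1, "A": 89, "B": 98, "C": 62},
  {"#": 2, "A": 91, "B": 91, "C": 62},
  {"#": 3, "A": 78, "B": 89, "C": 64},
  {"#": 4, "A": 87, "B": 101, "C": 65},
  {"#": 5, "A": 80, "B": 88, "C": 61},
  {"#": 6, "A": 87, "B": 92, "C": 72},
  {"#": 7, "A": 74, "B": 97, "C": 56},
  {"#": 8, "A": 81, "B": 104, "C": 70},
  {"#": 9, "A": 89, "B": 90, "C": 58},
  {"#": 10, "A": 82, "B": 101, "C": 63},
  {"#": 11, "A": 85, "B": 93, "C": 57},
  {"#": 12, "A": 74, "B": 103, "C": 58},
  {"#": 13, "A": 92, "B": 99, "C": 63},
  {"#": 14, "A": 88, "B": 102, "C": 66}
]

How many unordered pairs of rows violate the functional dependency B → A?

B=101: violating pairs (4,10) — 1 pair.

1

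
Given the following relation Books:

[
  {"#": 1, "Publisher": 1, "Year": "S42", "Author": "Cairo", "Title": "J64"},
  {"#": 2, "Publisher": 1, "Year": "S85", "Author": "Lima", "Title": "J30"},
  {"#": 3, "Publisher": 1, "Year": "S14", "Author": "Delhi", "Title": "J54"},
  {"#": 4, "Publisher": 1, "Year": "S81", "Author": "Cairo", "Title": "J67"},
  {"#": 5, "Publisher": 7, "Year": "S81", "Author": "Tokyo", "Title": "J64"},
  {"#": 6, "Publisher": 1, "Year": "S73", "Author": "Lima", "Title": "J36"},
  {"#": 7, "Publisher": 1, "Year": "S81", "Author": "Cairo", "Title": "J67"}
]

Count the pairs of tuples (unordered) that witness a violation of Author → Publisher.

0

Author=Cairo: all 3 rows agree on Publisher — 0 pairs.
Author=Lima: all 2 rows agree on Publisher — 0 pairs.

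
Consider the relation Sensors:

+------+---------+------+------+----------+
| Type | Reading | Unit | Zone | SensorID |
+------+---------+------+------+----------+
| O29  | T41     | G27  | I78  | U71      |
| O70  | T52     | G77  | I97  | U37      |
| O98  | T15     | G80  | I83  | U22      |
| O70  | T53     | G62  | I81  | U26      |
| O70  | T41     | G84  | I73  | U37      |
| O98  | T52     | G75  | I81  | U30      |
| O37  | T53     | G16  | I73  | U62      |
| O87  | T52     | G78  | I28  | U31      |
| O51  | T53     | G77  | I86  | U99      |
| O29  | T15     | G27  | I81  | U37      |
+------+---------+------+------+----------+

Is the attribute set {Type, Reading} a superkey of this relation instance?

Yes

All 10 rows have distinct {Type, Reading} values, so {Type, Reading} → (all attributes) holds and {Type, Reading} is a superkey.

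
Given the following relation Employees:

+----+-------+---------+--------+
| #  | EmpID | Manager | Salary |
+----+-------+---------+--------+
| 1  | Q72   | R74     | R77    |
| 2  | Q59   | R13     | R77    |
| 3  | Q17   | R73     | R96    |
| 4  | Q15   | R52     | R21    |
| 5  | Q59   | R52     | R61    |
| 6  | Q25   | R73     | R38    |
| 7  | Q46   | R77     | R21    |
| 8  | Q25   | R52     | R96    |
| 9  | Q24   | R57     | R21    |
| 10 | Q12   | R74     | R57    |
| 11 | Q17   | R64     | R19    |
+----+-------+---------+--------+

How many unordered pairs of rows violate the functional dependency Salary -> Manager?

5

Salary=R77: violating pairs (1,2) — 1 pair.
Salary=R96: violating pairs (3,8) — 1 pair.
Salary=R21: violating pairs (4,7), (4,9), (7,9) — 3 pairs.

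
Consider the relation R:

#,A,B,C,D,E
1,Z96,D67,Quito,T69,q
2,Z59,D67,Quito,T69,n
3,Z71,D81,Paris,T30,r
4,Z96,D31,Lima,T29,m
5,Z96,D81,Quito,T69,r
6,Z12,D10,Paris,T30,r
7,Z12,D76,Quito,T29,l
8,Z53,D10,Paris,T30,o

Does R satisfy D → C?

No

D=T69: rows 1, 2, 5 → C = Quito, Quito, Quito ✓
D=T30: rows 3, 6, 8 → C = Paris, Paris, Paris ✓
D=T29: rows 4, 7 → C takes values {Lima, Quito} — violation
Two rows agree on D but differ on C, so D → C does not hold.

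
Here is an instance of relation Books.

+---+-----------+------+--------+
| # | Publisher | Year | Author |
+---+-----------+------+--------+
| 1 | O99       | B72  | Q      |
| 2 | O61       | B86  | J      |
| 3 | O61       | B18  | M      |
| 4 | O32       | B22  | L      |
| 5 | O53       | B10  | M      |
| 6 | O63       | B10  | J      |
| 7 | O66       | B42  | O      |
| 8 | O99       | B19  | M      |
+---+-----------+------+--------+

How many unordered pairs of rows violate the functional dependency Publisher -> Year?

Publisher=O99: violating pairs (1,8) — 1 pair.
Publisher=O61: violating pairs (2,3) — 1 pair.

2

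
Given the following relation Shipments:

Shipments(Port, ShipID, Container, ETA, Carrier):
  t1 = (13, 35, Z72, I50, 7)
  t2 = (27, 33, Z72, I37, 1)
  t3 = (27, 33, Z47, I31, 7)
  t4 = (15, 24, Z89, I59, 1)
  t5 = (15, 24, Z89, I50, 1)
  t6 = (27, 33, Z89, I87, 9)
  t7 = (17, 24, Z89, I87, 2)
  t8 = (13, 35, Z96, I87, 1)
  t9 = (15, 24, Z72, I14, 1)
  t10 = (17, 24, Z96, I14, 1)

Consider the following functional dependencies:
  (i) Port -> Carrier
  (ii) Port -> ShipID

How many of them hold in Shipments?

1

(i) Port -> Carrier: Port=13: rows 1, 8 → Carrier takes values {7, 1} — violation; Port=27: rows 2, 3, 6 → Carrier takes values {1, 7, 9} — violation; Port=17: rows 7, 10 → Carrier takes values {2, 1} — violation — fails.
(ii) Port -> ShipID: every LHS value maps to a single RHS value — holds.
1 of the 2 dependencies holds.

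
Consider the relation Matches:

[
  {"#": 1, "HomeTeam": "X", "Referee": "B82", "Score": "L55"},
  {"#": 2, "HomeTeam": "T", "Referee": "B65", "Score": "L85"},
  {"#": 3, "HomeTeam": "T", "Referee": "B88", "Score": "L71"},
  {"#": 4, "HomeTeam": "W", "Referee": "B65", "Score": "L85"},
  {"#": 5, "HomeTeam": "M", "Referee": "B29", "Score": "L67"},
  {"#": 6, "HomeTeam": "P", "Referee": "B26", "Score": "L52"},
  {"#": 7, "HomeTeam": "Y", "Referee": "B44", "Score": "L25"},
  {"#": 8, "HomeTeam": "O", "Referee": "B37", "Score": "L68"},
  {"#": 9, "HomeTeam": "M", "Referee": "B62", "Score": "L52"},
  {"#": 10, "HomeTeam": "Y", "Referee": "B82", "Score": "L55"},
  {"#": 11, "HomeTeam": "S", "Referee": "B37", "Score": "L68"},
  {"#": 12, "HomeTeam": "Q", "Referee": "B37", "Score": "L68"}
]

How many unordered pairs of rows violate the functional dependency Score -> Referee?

Score=L55: all 2 rows agree on Referee — 0 pairs.
Score=L85: all 2 rows agree on Referee — 0 pairs.
Score=L52: violating pairs (6,9) — 1 pair.
Score=L68: all 3 rows agree on Referee — 0 pairs.

1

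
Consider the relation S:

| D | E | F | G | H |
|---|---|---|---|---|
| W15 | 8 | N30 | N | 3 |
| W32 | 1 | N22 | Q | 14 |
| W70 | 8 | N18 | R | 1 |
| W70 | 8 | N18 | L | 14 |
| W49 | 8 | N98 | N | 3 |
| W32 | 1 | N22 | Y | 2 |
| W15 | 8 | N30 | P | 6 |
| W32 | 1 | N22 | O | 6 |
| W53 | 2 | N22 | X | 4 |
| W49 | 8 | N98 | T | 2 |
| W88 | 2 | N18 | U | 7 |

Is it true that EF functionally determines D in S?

Yes

(E=8, F=N30): 2 rows → D = W15, W15 ✓
(E=1, F=N22): 3 rows → D = W32, W32, W32 ✓
(E=8, F=N18): 2 rows → D = W70, W70 ✓
(E=8, F=N98): 2 rows → D = W49, W49 ✓
(E=2, F=N22): 1 row → D = W53 ✓
(E=2, F=N18): 1 row → D = W88 ✓
Every EF value is associated with a single D value, so EF → D holds.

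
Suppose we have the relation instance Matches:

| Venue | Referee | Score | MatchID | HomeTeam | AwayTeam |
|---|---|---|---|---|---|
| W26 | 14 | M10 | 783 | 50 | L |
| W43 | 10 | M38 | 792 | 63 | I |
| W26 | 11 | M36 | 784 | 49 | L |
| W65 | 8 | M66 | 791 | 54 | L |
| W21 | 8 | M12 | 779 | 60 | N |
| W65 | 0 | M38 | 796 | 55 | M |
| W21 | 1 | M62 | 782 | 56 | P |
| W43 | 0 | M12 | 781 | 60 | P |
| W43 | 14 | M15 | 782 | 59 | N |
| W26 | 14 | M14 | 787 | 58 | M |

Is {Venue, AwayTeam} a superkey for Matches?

No

Two distinct rows share (Venue=W26, AwayTeam=L), so {Venue, AwayTeam} does not determine every attribute — not a superkey.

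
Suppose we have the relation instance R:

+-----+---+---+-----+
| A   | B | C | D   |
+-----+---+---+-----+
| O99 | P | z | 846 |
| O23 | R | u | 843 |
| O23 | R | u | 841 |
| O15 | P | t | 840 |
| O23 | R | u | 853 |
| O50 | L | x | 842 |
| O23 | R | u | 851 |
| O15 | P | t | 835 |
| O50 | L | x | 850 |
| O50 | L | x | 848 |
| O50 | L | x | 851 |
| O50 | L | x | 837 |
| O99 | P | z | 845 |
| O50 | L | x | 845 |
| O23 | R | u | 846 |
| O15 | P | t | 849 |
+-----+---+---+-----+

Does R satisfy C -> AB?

Yes

C=z: 2 rows → {A,B} = (O99, P), (O99, P) ✓
C=u: 5 rows → {A,B} = (O23, R), (O23, R), (O23, R), (O23, R), (O23, R) ✓
C=t: 3 rows → {A,B} = (O15, P), (O15, P), (O15, P) ✓
C=x: 6 rows → {A,B} = (O50, L), (O50, L), (O50, L), (O50, L), (O50, L), (O50, L) ✓
Every C value is associated with a single AB value, so C -> AB holds.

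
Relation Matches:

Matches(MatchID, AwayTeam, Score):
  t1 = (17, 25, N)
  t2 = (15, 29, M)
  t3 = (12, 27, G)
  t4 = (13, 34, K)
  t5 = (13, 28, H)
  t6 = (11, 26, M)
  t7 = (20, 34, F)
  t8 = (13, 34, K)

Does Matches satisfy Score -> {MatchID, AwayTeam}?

No

Score=N: row 1 → {MatchID,AwayTeam} = (17, 25) ✓
Score=M: rows 2, 6 → {MatchID,AwayTeam} takes values {(15, 29), (11, 26)} — violation
Score=G: row 3 → {MatchID,AwayTeam} = (12, 27) ✓
Score=K: rows 4, 8 → {MatchID,AwayTeam} = (13, 34), (13, 34) ✓
Score=H: row 5 → {MatchID,AwayTeam} = (13, 28) ✓
Score=F: row 7 → {MatchID,AwayTeam} = (20, 34) ✓
Two rows agree on Score but differ on {MatchID, AwayTeam}, so Score -> {MatchID, AwayTeam} does not hold.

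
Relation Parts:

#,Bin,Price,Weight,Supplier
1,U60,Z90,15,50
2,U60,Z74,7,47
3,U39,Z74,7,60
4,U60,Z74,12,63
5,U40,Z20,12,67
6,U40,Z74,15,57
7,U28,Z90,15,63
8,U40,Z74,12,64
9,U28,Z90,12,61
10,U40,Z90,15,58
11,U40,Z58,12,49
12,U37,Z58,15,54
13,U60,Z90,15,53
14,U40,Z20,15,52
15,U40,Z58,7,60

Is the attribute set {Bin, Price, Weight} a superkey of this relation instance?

Rows 1 and 13 have the same {Bin, Price, Weight} value (Bin=U60, Price=Z90, Weight=15) but are distinct tuples, so {Bin, Price, Weight} does not determine every attribute — not a superkey.

No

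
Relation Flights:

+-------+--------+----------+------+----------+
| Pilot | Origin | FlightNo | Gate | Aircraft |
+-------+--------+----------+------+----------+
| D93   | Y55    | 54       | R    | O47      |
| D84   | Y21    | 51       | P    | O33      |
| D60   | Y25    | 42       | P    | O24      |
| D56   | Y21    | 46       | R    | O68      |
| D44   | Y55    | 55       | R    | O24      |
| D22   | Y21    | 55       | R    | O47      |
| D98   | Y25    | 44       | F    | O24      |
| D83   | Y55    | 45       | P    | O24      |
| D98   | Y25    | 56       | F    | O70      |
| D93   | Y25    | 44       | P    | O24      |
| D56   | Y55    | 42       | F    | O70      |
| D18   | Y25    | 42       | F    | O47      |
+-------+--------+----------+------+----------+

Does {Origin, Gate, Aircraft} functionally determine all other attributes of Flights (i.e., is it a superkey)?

No

Two distinct rows share (Origin=Y25, Gate=P, Aircraft=O24), so {Origin, Gate, Aircraft} does not determine every attribute — not a superkey.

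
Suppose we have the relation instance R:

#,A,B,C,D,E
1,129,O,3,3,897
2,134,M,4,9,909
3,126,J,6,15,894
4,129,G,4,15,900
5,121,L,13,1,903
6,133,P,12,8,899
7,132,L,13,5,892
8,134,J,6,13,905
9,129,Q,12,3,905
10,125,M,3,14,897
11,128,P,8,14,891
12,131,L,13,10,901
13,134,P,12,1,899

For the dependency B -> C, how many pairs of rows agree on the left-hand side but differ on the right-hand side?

3

B=M: violating pairs (2,10) — 1 pair.
B=J: all 2 rows agree on C — 0 pairs.
B=L: all 3 rows agree on C — 0 pairs.
B=P: violating pairs (6,11), (11,13) — 2 pairs.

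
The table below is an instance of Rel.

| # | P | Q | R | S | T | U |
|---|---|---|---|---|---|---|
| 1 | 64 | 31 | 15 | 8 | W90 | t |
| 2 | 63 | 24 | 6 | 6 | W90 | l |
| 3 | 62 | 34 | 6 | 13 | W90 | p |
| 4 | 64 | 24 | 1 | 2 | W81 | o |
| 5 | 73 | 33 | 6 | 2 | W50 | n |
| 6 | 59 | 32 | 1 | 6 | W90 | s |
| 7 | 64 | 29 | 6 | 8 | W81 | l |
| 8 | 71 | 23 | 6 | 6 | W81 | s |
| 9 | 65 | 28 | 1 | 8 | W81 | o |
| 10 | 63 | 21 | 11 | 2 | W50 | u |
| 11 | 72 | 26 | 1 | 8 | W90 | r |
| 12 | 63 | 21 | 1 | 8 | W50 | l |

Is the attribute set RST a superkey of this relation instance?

All 12 rows have distinct RST values, so RST → (all attributes) holds and RST is a superkey.

Yes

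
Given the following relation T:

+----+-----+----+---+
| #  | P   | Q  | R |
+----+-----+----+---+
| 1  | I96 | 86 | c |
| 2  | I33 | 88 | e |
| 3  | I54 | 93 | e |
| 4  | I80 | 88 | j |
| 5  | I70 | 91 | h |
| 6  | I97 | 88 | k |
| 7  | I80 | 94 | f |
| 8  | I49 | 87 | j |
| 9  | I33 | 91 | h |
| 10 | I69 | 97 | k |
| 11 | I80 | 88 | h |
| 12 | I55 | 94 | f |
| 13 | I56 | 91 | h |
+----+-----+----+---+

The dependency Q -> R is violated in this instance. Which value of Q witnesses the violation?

Q=86: row 1 → R = c ✓
Q=88: rows 2, 4, 6, 11 → R takes values {e, j, k, h} — violation
Q=93: row 3 → R = e ✓
Q=91: rows 5, 9, 13 → R = h, h, h ✓
Q=94: rows 7, 12 → R = f, f ✓
Q=87: row 8 → R = j ✓
Q=97: row 10 → R = k ✓
The only Q value with inconsistent R is Q=88.

88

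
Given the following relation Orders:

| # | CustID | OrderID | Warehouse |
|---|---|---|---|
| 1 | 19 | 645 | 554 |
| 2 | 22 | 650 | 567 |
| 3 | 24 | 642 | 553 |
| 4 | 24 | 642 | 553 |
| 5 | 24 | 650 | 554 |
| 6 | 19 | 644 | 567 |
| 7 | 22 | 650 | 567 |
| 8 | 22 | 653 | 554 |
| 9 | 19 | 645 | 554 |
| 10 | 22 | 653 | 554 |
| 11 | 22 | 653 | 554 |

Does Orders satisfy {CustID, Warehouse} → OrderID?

(CustID=19, Warehouse=554): rows 1, 9 → OrderID = 645, 645 ✓
(CustID=22, Warehouse=567): rows 2, 7 → OrderID = 650, 650 ✓
(CustID=24, Warehouse=553): rows 3, 4 → OrderID = 642, 642 ✓
(CustID=24, Warehouse=554): row 5 → OrderID = 650 ✓
(CustID=19, Warehouse=567): row 6 → OrderID = 644 ✓
(CustID=22, Warehouse=554): rows 8, 10, 11 → OrderID = 653, 653, 653 ✓
Every {CustID, Warehouse} value is associated with a single OrderID value, so {CustID, Warehouse} → OrderID holds.

Yes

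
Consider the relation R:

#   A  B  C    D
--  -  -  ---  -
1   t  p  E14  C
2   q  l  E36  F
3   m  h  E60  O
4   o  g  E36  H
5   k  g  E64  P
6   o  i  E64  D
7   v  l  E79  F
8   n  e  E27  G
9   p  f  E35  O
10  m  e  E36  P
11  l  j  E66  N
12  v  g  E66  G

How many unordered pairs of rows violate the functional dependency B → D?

B=l: all 2 rows agree on D — 0 pairs.
B=g: violating pairs (4,5), (4,12), (5,12) — 3 pairs.
B=e: violating pairs (8,10) — 1 pair.

4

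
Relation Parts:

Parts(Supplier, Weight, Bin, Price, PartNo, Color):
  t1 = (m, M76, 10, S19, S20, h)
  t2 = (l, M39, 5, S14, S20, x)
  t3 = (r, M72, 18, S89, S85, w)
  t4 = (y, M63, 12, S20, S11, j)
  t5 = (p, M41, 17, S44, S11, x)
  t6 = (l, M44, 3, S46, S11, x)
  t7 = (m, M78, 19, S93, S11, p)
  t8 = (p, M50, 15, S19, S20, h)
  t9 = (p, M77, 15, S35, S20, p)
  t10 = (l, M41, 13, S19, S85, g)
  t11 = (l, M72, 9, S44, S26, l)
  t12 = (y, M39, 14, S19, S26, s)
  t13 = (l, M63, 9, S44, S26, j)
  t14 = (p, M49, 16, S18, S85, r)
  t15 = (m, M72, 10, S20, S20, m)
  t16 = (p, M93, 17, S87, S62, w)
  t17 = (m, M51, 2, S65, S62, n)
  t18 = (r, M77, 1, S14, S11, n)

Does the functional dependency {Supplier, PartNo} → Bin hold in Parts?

Yes

(Supplier=m, PartNo=S20): rows 1, 15 → Bin = 10, 10 ✓
(Supplier=l, PartNo=S20): row 2 → Bin = 5 ✓
(Supplier=r, PartNo=S85): row 3 → Bin = 18 ✓
(Supplier=y, PartNo=S11): row 4 → Bin = 12 ✓
(Supplier=p, PartNo=S11): row 5 → Bin = 17 ✓
(Supplier=l, PartNo=S11): row 6 → Bin = 3 ✓
(Supplier=m, PartNo=S11): row 7 → Bin = 19 ✓
(Supplier=p, PartNo=S20): rows 8, 9 → Bin = 15, 15 ✓
(Supplier=l, PartNo=S85): row 10 → Bin = 13 ✓
(Supplier=l, PartNo=S26): rows 11, 13 → Bin = 9, 9 ✓
(Supplier=y, PartNo=S26): row 12 → Bin = 14 ✓
(Supplier=p, PartNo=S85): row 14 → Bin = 16 ✓
(Supplier=p, PartNo=S62): row 16 → Bin = 17 ✓
(Supplier=m, PartNo=S62): row 17 → Bin = 2 ✓
(Supplier=r, PartNo=S11): row 18 → Bin = 1 ✓
Every {Supplier, PartNo} value is associated with a single Bin value, so {Supplier, PartNo} → Bin holds.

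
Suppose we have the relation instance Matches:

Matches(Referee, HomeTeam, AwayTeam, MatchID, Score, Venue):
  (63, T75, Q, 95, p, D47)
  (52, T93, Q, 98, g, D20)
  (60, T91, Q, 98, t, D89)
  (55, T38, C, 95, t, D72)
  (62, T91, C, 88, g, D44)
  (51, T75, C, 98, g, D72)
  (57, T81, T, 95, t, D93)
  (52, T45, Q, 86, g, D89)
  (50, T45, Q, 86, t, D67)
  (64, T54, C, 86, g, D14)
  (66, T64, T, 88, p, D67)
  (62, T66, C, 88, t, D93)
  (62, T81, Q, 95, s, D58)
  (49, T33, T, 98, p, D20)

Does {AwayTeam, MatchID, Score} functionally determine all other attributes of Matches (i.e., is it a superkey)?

Yes

All 14 rows have distinct {AwayTeam, MatchID, Score} values, so {AwayTeam, MatchID, Score} → (all attributes) holds and {AwayTeam, MatchID, Score} is a superkey.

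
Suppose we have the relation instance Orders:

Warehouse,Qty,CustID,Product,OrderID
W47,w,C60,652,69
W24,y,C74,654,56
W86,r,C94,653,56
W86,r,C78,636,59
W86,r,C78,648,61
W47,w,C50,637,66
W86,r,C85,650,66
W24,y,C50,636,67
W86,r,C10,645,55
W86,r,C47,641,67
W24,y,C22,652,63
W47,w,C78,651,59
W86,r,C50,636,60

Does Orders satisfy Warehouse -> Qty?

Yes

Warehouse=W47: 3 rows → Qty = w, w, w ✓
Warehouse=W24: 3 rows → Qty = y, y, y ✓
Warehouse=W86: 7 rows → Qty = r, r, r, r, r, r, r ✓
Every Warehouse value is associated with a single Qty value, so Warehouse -> Qty holds.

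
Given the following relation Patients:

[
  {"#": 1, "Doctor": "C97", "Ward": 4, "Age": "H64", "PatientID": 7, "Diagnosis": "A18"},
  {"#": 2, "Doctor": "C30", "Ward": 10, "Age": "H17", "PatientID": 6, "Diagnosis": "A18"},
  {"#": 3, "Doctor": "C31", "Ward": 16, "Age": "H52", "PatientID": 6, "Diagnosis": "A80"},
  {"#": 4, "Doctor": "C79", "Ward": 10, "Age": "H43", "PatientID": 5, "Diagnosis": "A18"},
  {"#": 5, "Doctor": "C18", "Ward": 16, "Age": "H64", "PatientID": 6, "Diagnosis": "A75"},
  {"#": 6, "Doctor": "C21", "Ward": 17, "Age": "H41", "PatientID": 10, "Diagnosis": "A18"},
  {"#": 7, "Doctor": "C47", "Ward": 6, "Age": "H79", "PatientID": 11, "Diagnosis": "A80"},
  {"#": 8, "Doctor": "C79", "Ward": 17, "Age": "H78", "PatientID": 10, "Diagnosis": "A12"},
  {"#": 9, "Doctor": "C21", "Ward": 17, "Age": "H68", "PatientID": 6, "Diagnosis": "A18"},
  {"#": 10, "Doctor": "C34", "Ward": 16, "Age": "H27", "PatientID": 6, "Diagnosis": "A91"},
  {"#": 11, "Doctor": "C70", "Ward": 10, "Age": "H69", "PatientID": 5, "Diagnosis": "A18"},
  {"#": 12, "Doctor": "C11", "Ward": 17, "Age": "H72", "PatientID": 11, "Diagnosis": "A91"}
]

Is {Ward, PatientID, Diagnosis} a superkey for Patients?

Rows 4 and 11 have the same {Ward, PatientID, Diagnosis} value (Ward=10, PatientID=5, Diagnosis=A18) but are distinct tuples, so {Ward, PatientID, Diagnosis} does not determine every attribute — not a superkey.

No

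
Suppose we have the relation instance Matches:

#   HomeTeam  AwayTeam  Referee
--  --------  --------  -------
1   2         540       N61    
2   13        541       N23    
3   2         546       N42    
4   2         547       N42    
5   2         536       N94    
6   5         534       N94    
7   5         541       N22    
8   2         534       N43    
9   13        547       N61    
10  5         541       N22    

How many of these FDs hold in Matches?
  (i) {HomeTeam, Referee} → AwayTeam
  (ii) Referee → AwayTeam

0

(i) {HomeTeam, Referee} → AwayTeam: (HomeTeam=2, Referee=N42): rows 3, 4 → AwayTeam takes values {546, 547} — violation — fails.
(ii) Referee → AwayTeam: Referee=N61: rows 1, 9 → AwayTeam takes values {540, 547} — violation; Referee=N42: rows 3, 4 → AwayTeam takes values {546, 547} — violation; Referee=N94: rows 5, 6 → AwayTeam takes values {536, 534} — violation — fails.
None of the 2 dependencies hold.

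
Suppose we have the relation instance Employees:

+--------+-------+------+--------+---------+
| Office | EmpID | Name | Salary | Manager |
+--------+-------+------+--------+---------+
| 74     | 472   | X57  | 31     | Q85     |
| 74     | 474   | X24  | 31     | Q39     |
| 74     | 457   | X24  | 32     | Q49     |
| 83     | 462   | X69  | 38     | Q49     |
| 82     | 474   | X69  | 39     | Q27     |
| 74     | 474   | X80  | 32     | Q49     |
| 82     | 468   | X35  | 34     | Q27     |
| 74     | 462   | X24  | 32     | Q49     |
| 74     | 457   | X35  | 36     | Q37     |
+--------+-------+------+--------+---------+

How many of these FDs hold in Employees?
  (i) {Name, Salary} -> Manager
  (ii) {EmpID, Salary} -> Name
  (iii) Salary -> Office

3

(i) {Name, Salary} -> Manager: every LHS value maps to a single RHS value — holds.
(ii) {EmpID, Salary} -> Name: every LHS value maps to a single RHS value — holds.
(iii) Salary -> Office: every LHS value maps to a single RHS value — holds.
3 of the 3 dependencies hold.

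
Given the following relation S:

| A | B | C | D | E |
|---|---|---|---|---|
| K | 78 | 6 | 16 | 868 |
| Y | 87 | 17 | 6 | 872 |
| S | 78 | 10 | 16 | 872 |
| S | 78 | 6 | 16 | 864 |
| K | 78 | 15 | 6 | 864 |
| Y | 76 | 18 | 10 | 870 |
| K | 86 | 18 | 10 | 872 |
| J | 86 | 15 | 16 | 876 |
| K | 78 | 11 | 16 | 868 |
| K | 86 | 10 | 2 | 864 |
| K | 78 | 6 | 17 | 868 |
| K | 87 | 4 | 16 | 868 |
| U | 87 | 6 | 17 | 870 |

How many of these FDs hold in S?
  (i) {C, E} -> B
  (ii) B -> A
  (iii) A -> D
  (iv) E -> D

(i) {C, E} -> B: every LHS value maps to a single RHS value — holds.
(ii) B -> A: B=78: 6 rows → A takes values {K, S} — violation; B=87: 3 rows → A takes values {Y, K, U} — violation; B=86: 3 rows → A takes values {K, J} — violation — fails.
(iii) A -> D: A=K: 7 rows → D takes values {16, 6, 10, 2, 17} — violation; A=Y: 2 rows → D takes values {6, 10} — violation — fails.
(iv) E -> D: E=868: 4 rows → D takes values {16, 17} — violation; E=872: 3 rows → D takes values {6, 16, 10} — violation; E=864: 3 rows → D takes values {16, 6, 2} — violation; E=870: 2 rows → D takes values {10, 17} — violation — fails.
1 of the 4 dependencies holds.

1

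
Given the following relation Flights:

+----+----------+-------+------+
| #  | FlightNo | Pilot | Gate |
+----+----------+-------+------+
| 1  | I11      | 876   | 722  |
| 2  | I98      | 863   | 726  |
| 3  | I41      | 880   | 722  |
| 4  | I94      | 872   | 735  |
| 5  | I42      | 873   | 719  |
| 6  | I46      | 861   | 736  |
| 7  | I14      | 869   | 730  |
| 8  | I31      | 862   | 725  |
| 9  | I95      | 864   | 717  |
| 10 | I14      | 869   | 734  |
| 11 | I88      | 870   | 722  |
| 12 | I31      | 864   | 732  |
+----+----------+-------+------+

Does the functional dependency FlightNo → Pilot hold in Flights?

No

FlightNo=I11: row 1 → Pilot = 876 ✓
FlightNo=I98: row 2 → Pilot = 863 ✓
FlightNo=I41: row 3 → Pilot = 880 ✓
FlightNo=I94: row 4 → Pilot = 872 ✓
FlightNo=I42: row 5 → Pilot = 873 ✓
FlightNo=I46: row 6 → Pilot = 861 ✓
FlightNo=I14: rows 7, 10 → Pilot = 869, 869 ✓
FlightNo=I31: rows 8, 12 → Pilot takes values {862, 864} — violation
FlightNo=I95: row 9 → Pilot = 864 ✓
FlightNo=I88: row 11 → Pilot = 870 ✓
Two rows agree on FlightNo but differ on Pilot, so FlightNo → Pilot does not hold.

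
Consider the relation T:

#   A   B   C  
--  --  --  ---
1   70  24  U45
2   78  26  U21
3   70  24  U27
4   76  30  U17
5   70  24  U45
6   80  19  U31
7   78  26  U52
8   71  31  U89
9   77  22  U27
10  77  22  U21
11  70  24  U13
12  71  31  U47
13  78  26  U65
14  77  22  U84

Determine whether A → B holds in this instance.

A=70: rows 1, 3, 5, 11 → B = 24, 24, 24, 24 ✓
A=78: rows 2, 7, 13 → B = 26, 26, 26 ✓
A=76: row 4 → B = 30 ✓
A=80: row 6 → B = 19 ✓
A=71: rows 8, 12 → B = 31, 31 ✓
A=77: rows 9, 10, 14 → B = 22, 22, 22 ✓
Every A value is associated with a single B value, so A → B holds.

Yes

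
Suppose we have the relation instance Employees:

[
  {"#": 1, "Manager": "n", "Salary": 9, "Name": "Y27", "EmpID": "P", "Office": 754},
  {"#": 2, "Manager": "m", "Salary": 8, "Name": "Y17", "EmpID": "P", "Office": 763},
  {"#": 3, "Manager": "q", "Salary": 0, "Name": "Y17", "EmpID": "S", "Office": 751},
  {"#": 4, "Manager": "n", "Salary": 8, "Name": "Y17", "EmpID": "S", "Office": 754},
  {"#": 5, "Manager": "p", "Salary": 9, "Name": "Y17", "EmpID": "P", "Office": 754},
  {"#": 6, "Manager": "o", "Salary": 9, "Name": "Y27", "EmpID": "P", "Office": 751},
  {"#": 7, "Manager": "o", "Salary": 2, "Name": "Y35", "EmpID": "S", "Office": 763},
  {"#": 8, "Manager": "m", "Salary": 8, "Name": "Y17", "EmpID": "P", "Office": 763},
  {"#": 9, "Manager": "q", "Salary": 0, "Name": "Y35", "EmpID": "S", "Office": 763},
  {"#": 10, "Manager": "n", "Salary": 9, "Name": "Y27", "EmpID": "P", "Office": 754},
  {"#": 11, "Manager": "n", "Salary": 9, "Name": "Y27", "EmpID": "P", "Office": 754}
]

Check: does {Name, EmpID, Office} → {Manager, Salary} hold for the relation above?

No

(Name=Y27, EmpID=P, Office=754): rows 1, 10, 11 → {Manager,Salary} = (n, 9), (n, 9), (n, 9) ✓
(Name=Y17, EmpID=P, Office=763): rows 2, 8 → {Manager,Salary} = (m, 8), (m, 8) ✓
(Name=Y17, EmpID=S, Office=751): row 3 → {Manager,Salary} = (q, 0) ✓
(Name=Y17, EmpID=S, Office=754): row 4 → {Manager,Salary} = (n, 8) ✓
(Name=Y17, EmpID=P, Office=754): row 5 → {Manager,Salary} = (p, 9) ✓
(Name=Y27, EmpID=P, Office=751): row 6 → {Manager,Salary} = (o, 9) ✓
(Name=Y35, EmpID=S, Office=763): rows 7, 9 → {Manager,Salary} takes values {(o, 2), (q, 0)} — violation
Two rows agree on {Name, EmpID, Office} but differ on {Manager, Salary}, so {Name, EmpID, Office} → {Manager, Salary} does not hold.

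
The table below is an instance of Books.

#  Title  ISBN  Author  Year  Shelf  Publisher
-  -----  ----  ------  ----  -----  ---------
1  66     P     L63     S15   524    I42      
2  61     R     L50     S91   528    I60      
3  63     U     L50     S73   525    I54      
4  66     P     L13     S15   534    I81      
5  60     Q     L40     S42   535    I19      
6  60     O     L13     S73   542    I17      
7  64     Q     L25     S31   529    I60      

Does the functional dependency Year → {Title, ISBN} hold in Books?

No

Year=S15: rows 1, 4 → {Title,ISBN} = (66, P), (66, P) ✓
Year=S91: row 2 → {Title,ISBN} = (61, R) ✓
Year=S73: rows 3, 6 → {Title,ISBN} takes values {(63, U), (60, O)} — violation
Year=S42: row 5 → {Title,ISBN} = (60, Q) ✓
Year=S31: row 7 → {Title,ISBN} = (64, Q) ✓
Two rows agree on Year but differ on {Title, ISBN}, so Year → {Title, ISBN} does not hold.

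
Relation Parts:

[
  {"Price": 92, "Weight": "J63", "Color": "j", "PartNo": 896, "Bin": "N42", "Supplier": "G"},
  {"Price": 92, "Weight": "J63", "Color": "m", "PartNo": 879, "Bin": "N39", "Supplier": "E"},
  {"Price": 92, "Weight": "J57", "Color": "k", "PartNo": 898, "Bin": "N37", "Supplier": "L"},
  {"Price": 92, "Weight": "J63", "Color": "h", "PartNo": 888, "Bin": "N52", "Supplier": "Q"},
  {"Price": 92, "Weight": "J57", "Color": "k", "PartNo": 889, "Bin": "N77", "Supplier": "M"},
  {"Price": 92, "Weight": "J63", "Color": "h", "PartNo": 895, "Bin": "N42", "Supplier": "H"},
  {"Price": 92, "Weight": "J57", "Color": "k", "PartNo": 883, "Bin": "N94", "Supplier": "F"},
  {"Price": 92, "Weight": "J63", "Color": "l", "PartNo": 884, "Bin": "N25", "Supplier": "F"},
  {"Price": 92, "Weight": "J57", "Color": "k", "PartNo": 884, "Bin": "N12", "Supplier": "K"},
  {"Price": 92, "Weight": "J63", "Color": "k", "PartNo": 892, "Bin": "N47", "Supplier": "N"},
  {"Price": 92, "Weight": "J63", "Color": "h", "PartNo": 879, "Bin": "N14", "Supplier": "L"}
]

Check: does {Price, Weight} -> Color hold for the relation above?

No

(Price=92, Weight=J63): 7 rows → Color takes values {j, m, h, l, k} — violation
(Price=92, Weight=J57): 4 rows → Color = k, k, k, k ✓
Two rows agree on {Price, Weight} but differ on Color, so {Price, Weight} -> Color does not hold.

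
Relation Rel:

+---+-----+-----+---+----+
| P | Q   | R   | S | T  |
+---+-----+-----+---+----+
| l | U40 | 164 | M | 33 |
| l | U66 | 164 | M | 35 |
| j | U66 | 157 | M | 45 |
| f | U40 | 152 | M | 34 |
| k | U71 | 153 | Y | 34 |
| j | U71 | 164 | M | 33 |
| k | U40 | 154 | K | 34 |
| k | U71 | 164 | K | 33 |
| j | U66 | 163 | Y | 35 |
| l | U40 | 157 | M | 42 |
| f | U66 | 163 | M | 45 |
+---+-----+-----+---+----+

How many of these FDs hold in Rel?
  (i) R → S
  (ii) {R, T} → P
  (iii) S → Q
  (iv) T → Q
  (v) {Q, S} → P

(i) R → S: R=164: 4 rows → S takes values {M, K} — violation; R=163: 2 rows → S takes values {Y, M} — violation — fails.
(ii) {R, T} → P: (R=164, T=33): 3 rows → P takes values {l, j, k} — violation — fails.
(iii) S → Q: S=M: 7 rows → Q takes values {U40, U66, U71} — violation; S=Y: 2 rows → Q takes values {U71, U66} — violation; S=K: 2 rows → Q takes values {U40, U71} — violation — fails.
(iv) T → Q: T=33: 3 rows → Q takes values {U40, U71} — violation; T=34: 3 rows → Q takes values {U40, U71} — violation — fails.
(v) {Q, S} → P: (Q=U40, S=M): 3 rows → P takes values {l, f} — violation; (Q=U66, S=M): 3 rows → P takes values {l, j, f} — violation — fails.
None of the 5 dependencies hold.

0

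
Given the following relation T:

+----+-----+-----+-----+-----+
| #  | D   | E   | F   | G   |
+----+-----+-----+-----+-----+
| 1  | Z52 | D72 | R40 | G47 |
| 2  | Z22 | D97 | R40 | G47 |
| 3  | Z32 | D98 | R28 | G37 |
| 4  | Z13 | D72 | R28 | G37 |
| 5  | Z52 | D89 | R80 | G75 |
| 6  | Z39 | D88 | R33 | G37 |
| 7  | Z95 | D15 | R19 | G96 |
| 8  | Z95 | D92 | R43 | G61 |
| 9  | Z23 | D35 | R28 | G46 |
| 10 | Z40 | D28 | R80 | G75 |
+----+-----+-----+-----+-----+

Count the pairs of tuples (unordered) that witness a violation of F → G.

2

F=R40: all 2 rows agree on G — 0 pairs.
F=R28: violating pairs (3,9), (4,9) — 2 pairs.
F=R80: all 2 rows agree on G — 0 pairs.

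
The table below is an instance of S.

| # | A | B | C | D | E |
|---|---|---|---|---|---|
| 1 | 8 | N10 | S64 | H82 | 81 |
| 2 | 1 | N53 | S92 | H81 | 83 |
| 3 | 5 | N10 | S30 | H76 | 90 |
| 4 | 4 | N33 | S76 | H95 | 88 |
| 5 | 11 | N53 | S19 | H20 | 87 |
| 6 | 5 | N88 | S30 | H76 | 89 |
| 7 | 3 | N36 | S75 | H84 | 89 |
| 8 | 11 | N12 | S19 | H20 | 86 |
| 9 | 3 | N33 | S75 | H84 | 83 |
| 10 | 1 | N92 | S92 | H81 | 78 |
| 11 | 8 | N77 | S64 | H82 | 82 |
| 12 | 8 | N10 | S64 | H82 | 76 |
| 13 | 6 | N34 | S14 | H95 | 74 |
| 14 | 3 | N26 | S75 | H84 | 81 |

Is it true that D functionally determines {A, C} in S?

No

D=H82: rows 1, 11, 12 → {A,C} = (8, S64), (8, S64), (8, S64) ✓
D=H81: rows 2, 10 → {A,C} = (1, S92), (1, S92) ✓
D=H76: rows 3, 6 → {A,C} = (5, S30), (5, S30) ✓
D=H95: rows 4, 13 → {A,C} takes values {(4, S76), (6, S14)} — violation
D=H20: rows 5, 8 → {A,C} = (11, S19), (11, S19) ✓
D=H84: rows 7, 9, 14 → {A,C} = (3, S75), (3, S75), (3, S75) ✓
Two rows agree on D but differ on {A, C}, so D -> {A, C} does not hold.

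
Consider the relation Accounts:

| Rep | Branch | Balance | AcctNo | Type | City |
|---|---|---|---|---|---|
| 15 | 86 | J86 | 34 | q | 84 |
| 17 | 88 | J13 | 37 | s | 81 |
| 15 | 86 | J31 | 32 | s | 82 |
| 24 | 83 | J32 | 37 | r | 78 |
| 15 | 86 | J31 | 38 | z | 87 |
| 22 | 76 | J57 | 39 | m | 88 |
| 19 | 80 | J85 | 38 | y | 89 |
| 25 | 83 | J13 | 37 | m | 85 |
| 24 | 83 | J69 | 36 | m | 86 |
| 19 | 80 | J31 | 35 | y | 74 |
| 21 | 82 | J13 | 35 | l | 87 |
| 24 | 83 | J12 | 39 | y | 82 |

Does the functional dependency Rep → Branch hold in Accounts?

Rep=15: 3 rows → Branch = 86, 86, 86 ✓
Rep=17: 1 row → Branch = 88 ✓
Rep=24: 3 rows → Branch = 83, 83, 83 ✓
Rep=22: 1 row → Branch = 76 ✓
Rep=19: 2 rows → Branch = 80, 80 ✓
Rep=25: 1 row → Branch = 83 ✓
Rep=21: 1 row → Branch = 82 ✓
Every Rep value is associated with a single Branch value, so Rep → Branch holds.

Yes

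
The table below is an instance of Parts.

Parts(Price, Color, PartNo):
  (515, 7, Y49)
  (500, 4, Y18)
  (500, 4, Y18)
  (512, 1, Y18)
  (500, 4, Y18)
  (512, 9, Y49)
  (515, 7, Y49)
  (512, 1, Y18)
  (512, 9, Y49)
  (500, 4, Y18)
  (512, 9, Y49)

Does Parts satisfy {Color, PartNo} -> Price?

Yes

(Color=7, PartNo=Y49): 2 rows → Price = 515, 515 ✓
(Color=4, PartNo=Y18): 4 rows → Price = 500, 500, 500, 500 ✓
(Color=1, PartNo=Y18): 2 rows → Price = 512, 512 ✓
(Color=9, PartNo=Y49): 3 rows → Price = 512, 512, 512 ✓
Every {Color, PartNo} value is associated with a single Price value, so {Color, PartNo} -> Price holds.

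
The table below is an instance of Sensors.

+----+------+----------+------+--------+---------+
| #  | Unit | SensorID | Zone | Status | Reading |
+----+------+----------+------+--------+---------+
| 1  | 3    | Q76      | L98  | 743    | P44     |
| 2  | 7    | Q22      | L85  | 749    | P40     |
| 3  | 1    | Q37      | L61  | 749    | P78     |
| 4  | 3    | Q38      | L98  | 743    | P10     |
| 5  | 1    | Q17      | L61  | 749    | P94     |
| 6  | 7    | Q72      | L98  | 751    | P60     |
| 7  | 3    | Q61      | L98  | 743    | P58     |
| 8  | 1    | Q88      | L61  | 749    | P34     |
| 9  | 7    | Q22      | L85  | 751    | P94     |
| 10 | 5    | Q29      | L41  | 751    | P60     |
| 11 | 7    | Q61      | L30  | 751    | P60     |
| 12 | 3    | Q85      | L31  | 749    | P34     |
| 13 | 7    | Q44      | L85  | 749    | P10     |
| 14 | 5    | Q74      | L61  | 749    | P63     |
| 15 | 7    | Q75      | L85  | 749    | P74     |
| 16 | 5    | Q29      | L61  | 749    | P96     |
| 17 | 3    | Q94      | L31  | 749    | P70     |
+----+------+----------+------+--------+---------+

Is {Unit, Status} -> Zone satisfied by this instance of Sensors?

(Unit=3, Status=743): rows 1, 4, 7 → Zone = L98, L98, L98 ✓
(Unit=7, Status=749): rows 2, 13, 15 → Zone = L85, L85, L85 ✓
(Unit=1, Status=749): rows 3, 5, 8 → Zone = L61, L61, L61 ✓
(Unit=7, Status=751): rows 6, 9, 11 → Zone takes values {L98, L85, L30} — violation
(Unit=5, Status=751): row 10 → Zone = L41 ✓
(Unit=3, Status=749): rows 12, 17 → Zone = L31, L31 ✓
(Unit=5, Status=749): rows 14, 16 → Zone = L61, L61 ✓
Two rows agree on {Unit, Status} but differ on Zone, so {Unit, Status} -> Zone does not hold.

No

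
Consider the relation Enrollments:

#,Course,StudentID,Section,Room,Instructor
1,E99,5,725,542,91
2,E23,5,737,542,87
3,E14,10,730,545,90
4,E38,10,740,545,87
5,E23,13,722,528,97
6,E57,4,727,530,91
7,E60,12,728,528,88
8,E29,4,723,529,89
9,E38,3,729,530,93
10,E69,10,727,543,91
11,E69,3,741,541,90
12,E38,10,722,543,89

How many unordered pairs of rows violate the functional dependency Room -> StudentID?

Room=542: all 2 rows agree on StudentID — 0 pairs.
Room=545: all 2 rows agree on StudentID — 0 pairs.
Room=528: violating pairs (5,7) — 1 pair.
Room=530: violating pairs (6,9) — 1 pair.
Room=543: all 2 rows agree on StudentID — 0 pairs.

2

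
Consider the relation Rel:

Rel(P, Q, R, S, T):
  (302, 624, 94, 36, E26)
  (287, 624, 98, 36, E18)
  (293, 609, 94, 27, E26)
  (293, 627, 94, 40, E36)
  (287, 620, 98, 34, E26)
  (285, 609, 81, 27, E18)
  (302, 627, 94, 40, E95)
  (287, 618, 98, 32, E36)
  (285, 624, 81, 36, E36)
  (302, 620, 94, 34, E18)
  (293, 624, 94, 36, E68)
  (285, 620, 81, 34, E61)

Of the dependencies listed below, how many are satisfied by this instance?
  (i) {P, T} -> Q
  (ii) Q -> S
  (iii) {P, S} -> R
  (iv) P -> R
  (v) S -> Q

(i) {P, T} -> Q: every LHS value maps to a single RHS value — holds.
(ii) Q -> S: every LHS value maps to a single RHS value — holds.
(iii) {P, S} -> R: every LHS value maps to a single RHS value — holds.
(iv) P -> R: every LHS value maps to a single RHS value — holds.
(v) S -> Q: every LHS value maps to a single RHS value — holds.
5 of the 5 dependencies hold.

5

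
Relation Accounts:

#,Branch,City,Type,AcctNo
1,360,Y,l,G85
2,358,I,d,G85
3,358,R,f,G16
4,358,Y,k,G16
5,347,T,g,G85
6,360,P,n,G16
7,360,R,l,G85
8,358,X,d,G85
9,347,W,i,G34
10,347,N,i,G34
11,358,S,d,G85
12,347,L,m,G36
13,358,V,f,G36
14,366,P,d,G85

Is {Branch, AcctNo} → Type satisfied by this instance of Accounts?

No

(Branch=360, AcctNo=G85): rows 1, 7 → Type = l, l ✓
(Branch=358, AcctNo=G85): rows 2, 8, 11 → Type = d, d, d ✓
(Branch=358, AcctNo=G16): rows 3, 4 → Type takes values {f, k} — violation
(Branch=347, AcctNo=G85): row 5 → Type = g ✓
(Branch=360, AcctNo=G16): row 6 → Type = n ✓
(Branch=347, AcctNo=G34): rows 9, 10 → Type = i, i ✓
(Branch=347, AcctNo=G36): row 12 → Type = m ✓
(Branch=358, AcctNo=G36): row 13 → Type = f ✓
(Branch=366, AcctNo=G85): row 14 → Type = d ✓
Two rows agree on {Branch, AcctNo} but differ on Type, so {Branch, AcctNo} → Type does not hold.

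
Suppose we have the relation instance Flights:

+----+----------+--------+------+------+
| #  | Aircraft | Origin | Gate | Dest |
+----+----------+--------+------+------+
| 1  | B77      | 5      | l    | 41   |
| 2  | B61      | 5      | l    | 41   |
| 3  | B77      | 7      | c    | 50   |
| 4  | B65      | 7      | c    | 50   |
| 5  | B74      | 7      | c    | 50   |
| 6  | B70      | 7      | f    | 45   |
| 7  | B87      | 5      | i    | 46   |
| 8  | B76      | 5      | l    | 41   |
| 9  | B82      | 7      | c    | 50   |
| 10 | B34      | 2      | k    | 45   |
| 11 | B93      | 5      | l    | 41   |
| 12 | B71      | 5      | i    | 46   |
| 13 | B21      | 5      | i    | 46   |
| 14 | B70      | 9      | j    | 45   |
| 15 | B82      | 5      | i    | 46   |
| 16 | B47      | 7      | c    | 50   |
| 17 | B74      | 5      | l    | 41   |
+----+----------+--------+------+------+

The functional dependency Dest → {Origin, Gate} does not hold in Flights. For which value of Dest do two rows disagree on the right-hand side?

Dest=41: rows 1, 2, 8, 11, 17 → {Origin,Gate} = (5, l), (5, l), (5, l), (5, l), (5, l) ✓
Dest=50: rows 3, 4, 5, 9, 16 → {Origin,Gate} = (7, c), (7, c), (7, c), (7, c), (7, c) ✓
Dest=45: rows 6, 10, 14 → {Origin,Gate} takes values {(7, f), (2, k), (9, j)} — violation
Dest=46: rows 7, 12, 13, 15 → {Origin,Gate} = (5, i), (5, i), (5, i), (5, i) ✓
The only Dest value with inconsistent RHS is Dest=45.

45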